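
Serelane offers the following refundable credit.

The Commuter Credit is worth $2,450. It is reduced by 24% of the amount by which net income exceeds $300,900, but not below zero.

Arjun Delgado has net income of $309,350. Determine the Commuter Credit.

Commuter Credit: 24% of the $8,450 excess over $300,900 is $2,028; credit = $2,450 − $2,028 = $422.

$422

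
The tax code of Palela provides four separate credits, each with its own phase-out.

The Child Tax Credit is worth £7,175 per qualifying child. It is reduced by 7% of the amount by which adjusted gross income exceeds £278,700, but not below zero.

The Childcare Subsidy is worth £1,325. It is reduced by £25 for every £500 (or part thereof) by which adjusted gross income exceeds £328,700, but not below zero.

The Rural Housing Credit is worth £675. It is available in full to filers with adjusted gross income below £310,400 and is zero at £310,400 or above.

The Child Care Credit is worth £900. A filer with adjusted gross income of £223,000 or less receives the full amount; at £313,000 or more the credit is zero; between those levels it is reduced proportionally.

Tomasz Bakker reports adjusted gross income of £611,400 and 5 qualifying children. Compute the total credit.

£12,586

Child Tax Credit: base = 5 × £7,175 = £35,875. 7% of the £332,700 excess over £278,700 is £23,289; credit = £35,875 − £23,289 = £12,586.
Childcare Subsidy: income exceeds £328,700 by £282,700 → 566 increments × £25 = £14,150 ≥ base, so the credit is £0.
Rural Housing Credit: £611,400 meets or exceeds the £310,400 cutoff, so the credit is £0.
Child Care Credit: £611,400 is at or above £313,000, so the credit is £0.
Total: £12,586 + £0 + £0 + £0 = £12,586.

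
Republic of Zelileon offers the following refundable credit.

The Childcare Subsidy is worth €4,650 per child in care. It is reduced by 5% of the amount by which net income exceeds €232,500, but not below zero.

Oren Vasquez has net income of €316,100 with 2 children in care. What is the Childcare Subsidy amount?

€5,120

Childcare Subsidy: base = 2 × €4,650 = €9,300. 5% of the €83,600 excess over €232,500 is €4,180; credit = €9,300 − €4,180 = €5,120.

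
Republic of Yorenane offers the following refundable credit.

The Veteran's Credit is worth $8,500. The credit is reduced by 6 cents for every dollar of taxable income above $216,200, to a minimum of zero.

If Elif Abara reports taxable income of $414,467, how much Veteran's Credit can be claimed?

$0

Veteran's Credit: 6% of the $198,267 excess over $216,200 is $11,896.02 ≥ base, so the credit is $0.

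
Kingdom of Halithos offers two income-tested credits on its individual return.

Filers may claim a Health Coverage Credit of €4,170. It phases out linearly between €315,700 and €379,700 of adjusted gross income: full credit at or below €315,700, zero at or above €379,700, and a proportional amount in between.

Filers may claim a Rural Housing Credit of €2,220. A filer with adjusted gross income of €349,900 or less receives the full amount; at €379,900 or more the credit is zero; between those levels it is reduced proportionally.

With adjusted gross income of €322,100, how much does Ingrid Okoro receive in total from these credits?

Health Coverage Credit: €322,100 is €6,400 into a €64,000 phase-out range, leaving 57,600/64,000 of the credit: €4,170 × 57,600/64,000 = €3,753.
Rural Housing Credit: €322,100 is at or below the €349,900 threshold, so the full €2,220 applies.
Total: €3,753 + €2,220 = €5,973.

€5,973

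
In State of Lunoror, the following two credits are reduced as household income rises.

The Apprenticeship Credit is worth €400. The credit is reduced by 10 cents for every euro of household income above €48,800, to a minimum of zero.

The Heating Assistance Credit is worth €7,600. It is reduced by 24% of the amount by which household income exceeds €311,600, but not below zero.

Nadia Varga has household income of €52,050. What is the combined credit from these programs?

€7,675

Apprenticeship Credit: 10% of the €3,250 excess over €48,800 is €325; credit = €400 − €325 = €75.
Heating Assistance Credit: €52,050 is at or below the €311,600 threshold, so the full €7,600 applies.
Total: €75 + €7,600 = €7,675.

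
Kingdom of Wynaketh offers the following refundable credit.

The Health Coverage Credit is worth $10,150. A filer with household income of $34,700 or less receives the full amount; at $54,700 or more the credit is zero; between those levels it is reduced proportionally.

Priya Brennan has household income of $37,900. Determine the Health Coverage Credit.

Health Coverage Credit: $37,900 is $3,200 into a $20,000 phase-out range, leaving 16,800/20,000 of the credit: $10,150 × 16,800/20,000 = $8,526.

$8,526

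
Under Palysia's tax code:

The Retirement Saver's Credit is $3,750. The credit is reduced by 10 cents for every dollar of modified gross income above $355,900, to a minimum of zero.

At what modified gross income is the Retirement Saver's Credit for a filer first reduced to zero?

$393,400

The credit falls by 10% of each dollar above $355,900, so it reaches zero when the excess is $3,750 / 10% = $37,500: income = $355,900 + $37,500 = $393,400.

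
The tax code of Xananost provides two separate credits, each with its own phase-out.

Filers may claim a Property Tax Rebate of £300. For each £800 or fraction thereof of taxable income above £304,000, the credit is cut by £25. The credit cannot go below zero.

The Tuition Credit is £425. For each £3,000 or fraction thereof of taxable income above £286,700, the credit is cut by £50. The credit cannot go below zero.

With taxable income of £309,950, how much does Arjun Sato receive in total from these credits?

£125

Property Tax Rebate: income exceeds £304,000 by £5,950, which is 8 full-or-partial £800 increments; reduction = 8 × £25 = £200, leaving £100.
Tuition Credit: income exceeds £286,700 by £23,250, which is 8 full-or-partial £3,000 increments; reduction = 8 × £50 = £400, leaving £25.
Total: £100 + £25 = £125.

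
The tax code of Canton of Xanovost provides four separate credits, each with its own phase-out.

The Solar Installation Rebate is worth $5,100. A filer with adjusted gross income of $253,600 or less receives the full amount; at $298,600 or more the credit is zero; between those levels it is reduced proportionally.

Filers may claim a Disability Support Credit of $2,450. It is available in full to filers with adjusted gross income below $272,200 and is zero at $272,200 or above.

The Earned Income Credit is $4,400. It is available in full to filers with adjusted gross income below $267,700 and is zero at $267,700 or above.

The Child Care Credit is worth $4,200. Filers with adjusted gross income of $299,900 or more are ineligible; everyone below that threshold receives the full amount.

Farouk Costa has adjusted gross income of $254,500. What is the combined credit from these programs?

Solar Installation Rebate: $254,500 is $900 into a $45,000 phase-out range, leaving 44,100/45,000 of the credit: $5,100 × 44,100/45,000 = $4,998.
Disability Support Credit: $254,500 is below the $272,200 cutoff, so the full $2,450 applies.
Earned Income Credit: $254,500 is below the $267,700 cutoff, so the full $4,400 applies.
Child Care Credit: $254,500 is below the $299,900 cutoff, so the full $4,200 applies.
Total: $4,998 + $2,450 + $4,400 + $4,200 = $16,048.

$16,048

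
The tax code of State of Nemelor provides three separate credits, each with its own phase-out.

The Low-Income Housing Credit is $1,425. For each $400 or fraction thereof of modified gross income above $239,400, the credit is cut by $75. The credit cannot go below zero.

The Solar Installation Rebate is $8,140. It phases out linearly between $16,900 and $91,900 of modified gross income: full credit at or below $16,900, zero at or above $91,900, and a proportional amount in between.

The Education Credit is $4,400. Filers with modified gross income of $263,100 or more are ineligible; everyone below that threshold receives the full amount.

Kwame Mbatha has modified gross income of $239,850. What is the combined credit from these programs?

Low-Income Housing Credit: income exceeds $239,400 by $450, which is 2 full-or-partial $400 increments; reduction = 2 × $75 = $150, leaving $1,275.
Solar Installation Rebate: $239,850 is at or above $91,900, so the credit is $0.
Education Credit: $239,850 is below the $263,100 cutoff, so the full $4,400 applies.
Total: $1,275 + $0 + $4,400 = $5,675.

$5,675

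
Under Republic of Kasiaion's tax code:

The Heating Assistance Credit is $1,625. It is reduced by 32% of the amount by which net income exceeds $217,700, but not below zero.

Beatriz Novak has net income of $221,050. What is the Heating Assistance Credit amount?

Heating Assistance Credit: 32% of the $3,350 excess over $217,700 is $1,072; credit = $1,625 − $1,072 = $553.

$553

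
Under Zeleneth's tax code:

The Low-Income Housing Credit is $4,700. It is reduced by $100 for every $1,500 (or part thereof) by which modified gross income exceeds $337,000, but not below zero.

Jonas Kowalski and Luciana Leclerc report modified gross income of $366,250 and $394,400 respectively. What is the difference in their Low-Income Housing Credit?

$1,900

Jonas ($366,250): Low-Income Housing Credit: income exceeds $337,000 by $29,250, which is 20 full-or-partial $1,500 increments; reduction = 20 × $100 = $2,000, leaving $2,700.
Luciana ($394,400): Low-Income Housing Credit: income exceeds $337,000 by $57,400, which is 39 full-or-partial $1,500 increments; reduction = 39 × $100 = $3,900, leaving $800.
Difference: |$2,700 − $800| = $1,900.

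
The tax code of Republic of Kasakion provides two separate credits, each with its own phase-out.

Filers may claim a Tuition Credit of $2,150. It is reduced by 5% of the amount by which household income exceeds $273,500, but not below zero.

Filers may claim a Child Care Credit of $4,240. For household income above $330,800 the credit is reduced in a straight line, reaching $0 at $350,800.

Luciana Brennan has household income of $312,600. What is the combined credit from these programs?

$4,435

Tuition Credit: 5% of the $39,100 excess over $273,500 is $1,955; credit = $2,150 − $1,955 = $195.
Child Care Credit: $312,600 is at or below the $330,800 threshold, so the full $4,240 applies.
Total: $195 + $4,240 = $4,435.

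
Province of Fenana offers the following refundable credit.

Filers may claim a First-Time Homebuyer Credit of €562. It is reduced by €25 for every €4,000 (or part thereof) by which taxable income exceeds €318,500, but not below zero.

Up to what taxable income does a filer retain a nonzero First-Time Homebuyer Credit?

€406,500

After 22 increments the reduction is 22 × €25 = €550, leaving €12; one more increment wipes it out. Increment 22 ends at excess 22 × €4,000 = €88,000, so the highest qualifying income is €318,500 + €88,000 = €406,500.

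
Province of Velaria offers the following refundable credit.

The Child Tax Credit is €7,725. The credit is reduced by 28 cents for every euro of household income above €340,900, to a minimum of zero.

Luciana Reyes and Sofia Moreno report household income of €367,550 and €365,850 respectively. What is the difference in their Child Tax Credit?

Luciana (€367,550): Child Tax Credit: 28% of the €26,650 excess over €340,900 is €7,462; credit = €7,725 − €7,462 = €263.
Sofia (€365,850): Child Tax Credit: 28% of the €24,950 excess over €340,900 is €6,986; credit = €7,725 − €6,986 = €739.
Difference: |€263 − €739| = €476.

€476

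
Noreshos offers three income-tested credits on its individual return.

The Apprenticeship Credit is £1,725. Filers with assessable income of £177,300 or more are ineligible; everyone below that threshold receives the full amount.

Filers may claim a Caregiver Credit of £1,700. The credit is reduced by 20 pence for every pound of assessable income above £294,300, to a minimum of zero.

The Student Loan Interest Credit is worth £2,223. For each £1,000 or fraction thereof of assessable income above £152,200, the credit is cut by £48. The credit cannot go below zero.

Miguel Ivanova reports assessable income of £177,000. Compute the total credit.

Apprenticeship Credit: £177,000 is below the £177,300 cutoff, so the full £1,725 applies.
Caregiver Credit: £177,000 is at or below the £294,300 threshold, so the full £1,700 applies.
Student Loan Interest Credit: income exceeds £152,200 by £24,800, which is 25 full-or-partial £1,000 increments; reduction = 25 × £48 = £1,200, leaving £1,023.
Total: £1,725 + £1,700 + £1,023 = £4,448.

£4,448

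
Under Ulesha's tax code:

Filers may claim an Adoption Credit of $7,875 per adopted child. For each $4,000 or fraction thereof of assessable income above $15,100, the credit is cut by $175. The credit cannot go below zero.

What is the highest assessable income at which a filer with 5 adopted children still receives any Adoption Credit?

Full credit = 5 × $7,875 = $39,375.
After 224 increments the reduction is 224 × $175 = $39,200, leaving $175; one more increment wipes it out. Increment 224 ends at excess 224 × $4,000 = $896,000, so the highest qualifying income is $15,100 + $896,000 = $911,100.

$911,100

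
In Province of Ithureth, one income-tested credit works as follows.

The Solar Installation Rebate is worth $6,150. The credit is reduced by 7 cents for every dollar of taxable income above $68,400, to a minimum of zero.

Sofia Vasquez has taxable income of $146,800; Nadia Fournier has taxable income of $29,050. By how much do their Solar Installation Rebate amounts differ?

Sofia ($146,800): Solar Installation Rebate: 7% of the $78,400 excess over $68,400 is $5,488; credit = $6,150 − $5,488 = $662.
Nadia ($29,050): Solar Installation Rebate: $29,050 is at or below the $68,400 threshold, so the full $6,150 applies.
Difference: |$662 − $6,150| = $5,488.

$5,488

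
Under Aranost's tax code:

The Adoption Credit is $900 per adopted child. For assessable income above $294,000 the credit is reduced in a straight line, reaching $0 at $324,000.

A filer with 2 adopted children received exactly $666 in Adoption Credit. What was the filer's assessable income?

$312,900

Full credit = 2 × $900 = $1,800.
$666 is 666/1,800 of the full $1,800, so 1,134/1,800 of the $30,000 range has been used: income = $294,000 + $30,000 × 1,134/1,800 = $312,900.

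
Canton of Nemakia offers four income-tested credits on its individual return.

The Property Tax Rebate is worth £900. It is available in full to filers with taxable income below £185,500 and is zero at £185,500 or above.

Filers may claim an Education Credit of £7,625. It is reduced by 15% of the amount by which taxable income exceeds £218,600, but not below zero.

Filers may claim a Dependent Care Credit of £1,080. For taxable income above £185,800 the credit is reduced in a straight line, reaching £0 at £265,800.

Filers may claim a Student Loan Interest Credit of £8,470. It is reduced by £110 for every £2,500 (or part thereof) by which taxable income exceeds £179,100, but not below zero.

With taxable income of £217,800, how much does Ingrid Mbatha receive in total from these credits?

£14,983

Property Tax Rebate: £217,800 meets or exceeds the £185,500 cutoff, so the credit is £0.
Education Credit: £217,800 is at or below the £218,600 threshold, so the full £7,625 applies.
Dependent Care Credit: £217,800 is £32,000 into a £80,000 phase-out range, leaving 48,000/80,000 of the credit: £1,080 × 48,000/80,000 = £648.
Student Loan Interest Credit: income exceeds £179,100 by £38,700, which is 16 full-or-partial £2,500 increments; reduction = 16 × £110 = £1,760, leaving £6,710.
Total: £0 + £7,625 + £648 + £6,710 = £14,983.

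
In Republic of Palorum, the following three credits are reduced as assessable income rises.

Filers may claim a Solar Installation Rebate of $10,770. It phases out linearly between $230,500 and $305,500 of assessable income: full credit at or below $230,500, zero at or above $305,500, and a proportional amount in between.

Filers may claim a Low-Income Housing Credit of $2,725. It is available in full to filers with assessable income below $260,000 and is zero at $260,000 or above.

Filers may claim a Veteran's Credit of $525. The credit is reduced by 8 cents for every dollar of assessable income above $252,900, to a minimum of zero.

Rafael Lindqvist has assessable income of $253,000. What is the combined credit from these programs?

$10,781

Solar Installation Rebate: $253,000 is $22,500 into a $75,000 phase-out range, leaving 52,500/75,000 of the credit: $10,770 × 52,500/75,000 = $7,539.
Low-Income Housing Credit: $253,000 is below the $260,000 cutoff, so the full $2,725 applies.
Veteran's Credit: 8% of the $100 excess over $252,900 is $8; credit = $525 − $8 = $517.
Total: $7,539 + $2,725 + $517 = $10,781.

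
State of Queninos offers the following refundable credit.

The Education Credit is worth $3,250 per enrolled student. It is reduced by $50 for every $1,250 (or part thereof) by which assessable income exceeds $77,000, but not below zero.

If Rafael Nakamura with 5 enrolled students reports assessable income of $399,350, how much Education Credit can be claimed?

Education Credit: base = 5 × $3,250 = $16,250. income exceeds $77,000 by $322,350, which is 258 full-or-partial $1,250 increments; reduction = 258 × $50 = $12,900, leaving $3,350.

$3,350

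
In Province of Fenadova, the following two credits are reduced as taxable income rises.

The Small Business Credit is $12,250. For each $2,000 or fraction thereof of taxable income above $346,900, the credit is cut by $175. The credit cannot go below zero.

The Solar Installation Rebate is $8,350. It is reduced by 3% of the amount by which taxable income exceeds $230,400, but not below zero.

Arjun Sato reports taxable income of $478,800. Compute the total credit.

Small Business Credit: income exceeds $346,900 by $131,900, which is 66 full-or-partial $2,000 increments; reduction = 66 × $175 = $11,550, leaving $700.
Solar Installation Rebate: 3% of the $248,400 excess over $230,400 is $7,452; credit = $8,350 − $7,452 = $898.
Total: $700 + $898 = $1,598.

$1,598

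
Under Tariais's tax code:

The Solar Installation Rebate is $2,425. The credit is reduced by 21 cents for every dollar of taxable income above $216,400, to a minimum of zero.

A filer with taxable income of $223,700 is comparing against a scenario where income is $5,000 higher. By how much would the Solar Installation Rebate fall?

$892

At $223,700 — 21% of the $7,300 excess over $216,400 is $1,533; credit = $2,425 − $1,533 = $892.
At $228,700 — 21% of the $12,300 excess over $216,400 is $2,583 ≥ base, so the credit is $0.
Lost: $892 − $0 = $892.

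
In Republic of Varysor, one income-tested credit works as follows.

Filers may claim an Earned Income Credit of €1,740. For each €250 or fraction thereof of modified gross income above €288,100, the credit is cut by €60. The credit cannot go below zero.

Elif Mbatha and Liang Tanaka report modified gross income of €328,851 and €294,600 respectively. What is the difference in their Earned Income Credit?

Elif (€328,851): Earned Income Credit: income exceeds €288,100 by €40,751 → 164 increments × €60 = €9,840 ≥ base, so the credit is €0.
Liang (€294,600): Earned Income Credit: income exceeds €288,100 by €6,500, which is 26 full-or-partial €250 increments; reduction = 26 × €60 = €1,560, leaving €180.
Difference: |€0 − €180| = €180.

€180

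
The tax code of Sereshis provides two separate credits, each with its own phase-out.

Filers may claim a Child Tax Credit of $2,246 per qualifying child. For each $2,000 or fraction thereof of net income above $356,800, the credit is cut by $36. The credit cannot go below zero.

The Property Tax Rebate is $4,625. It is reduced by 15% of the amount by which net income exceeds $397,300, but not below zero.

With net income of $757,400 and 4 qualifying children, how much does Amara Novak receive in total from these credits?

Child Tax Credit: base = 4 × $2,246 = $8,984. income exceeds $356,800 by $400,600, which is 201 full-or-partial $2,000 increments; reduction = 201 × $36 = $7,236, leaving $1,748.
Property Tax Rebate: 15% of the $360,100 excess over $397,300 is $54,015 ≥ base, so the credit is $0.
Total: $1,748 + $0 = $1,748.

$1,748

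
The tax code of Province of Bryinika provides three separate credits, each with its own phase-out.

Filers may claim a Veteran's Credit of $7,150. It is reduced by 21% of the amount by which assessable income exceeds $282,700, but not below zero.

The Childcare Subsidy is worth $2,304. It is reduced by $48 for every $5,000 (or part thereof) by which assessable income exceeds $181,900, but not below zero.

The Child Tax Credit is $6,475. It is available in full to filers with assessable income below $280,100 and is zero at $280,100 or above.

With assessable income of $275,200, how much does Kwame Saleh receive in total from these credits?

Veteran's Credit: $275,200 is at or below the $282,700 threshold, so the full $7,150 applies.
Childcare Subsidy: income exceeds $181,900 by $93,300, which is 19 full-or-partial $5,000 increments; reduction = 19 × $48 = $912, leaving $1,392.
Child Tax Credit: $275,200 is below the $280,100 cutoff, so the full $6,475 applies.
Total: $7,150 + $1,392 + $6,475 = $15,017.

$15,017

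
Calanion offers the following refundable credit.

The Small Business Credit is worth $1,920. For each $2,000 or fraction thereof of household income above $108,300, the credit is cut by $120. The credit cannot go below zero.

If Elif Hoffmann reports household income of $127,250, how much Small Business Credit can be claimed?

Small Business Credit: income exceeds $108,300 by $18,950, which is 10 full-or-partial $2,000 increments; reduction = 10 × $120 = $1,200, leaving $720.

$720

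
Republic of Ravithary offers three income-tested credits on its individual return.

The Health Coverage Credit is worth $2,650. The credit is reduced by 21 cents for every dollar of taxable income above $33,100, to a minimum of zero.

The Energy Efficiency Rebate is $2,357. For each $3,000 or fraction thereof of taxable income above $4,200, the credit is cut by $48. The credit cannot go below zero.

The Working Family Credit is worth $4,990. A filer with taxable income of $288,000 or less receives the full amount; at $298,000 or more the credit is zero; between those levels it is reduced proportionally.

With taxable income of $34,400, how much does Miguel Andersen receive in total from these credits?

Health Coverage Credit: 21% of the $1,300 excess over $33,100 is $273; credit = $2,650 − $273 = $2,377.
Energy Efficiency Rebate: income exceeds $4,200 by $30,200, which is 11 full-or-partial $3,000 increments; reduction = 11 × $48 = $528, leaving $1,829.
Working Family Credit: $34,400 is at or below the $288,000 threshold, so the full $4,990 applies.
Total: $2,377 + $1,829 + $4,990 = $9,196.

$9,196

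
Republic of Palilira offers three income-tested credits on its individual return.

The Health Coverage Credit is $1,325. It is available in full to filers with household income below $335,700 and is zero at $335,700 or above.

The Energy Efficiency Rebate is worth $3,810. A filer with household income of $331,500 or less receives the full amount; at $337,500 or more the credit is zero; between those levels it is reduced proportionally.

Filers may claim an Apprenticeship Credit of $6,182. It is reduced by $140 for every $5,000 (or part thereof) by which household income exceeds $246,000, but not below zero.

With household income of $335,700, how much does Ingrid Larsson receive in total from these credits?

Health Coverage Credit: $335,700 meets or exceeds the $335,700 cutoff, so the credit is $0.
Energy Efficiency Rebate: $335,700 is $4,200 into a $6,000 phase-out range, leaving 1,800/6,000 of the credit: $3,810 × 1,800/6,000 = $1,143.
Apprenticeship Credit: income exceeds $246,000 by $89,700, which is 18 full-or-partial $5,000 increments; reduction = 18 × $140 = $2,520, leaving $3,662.
Total: $0 + $1,143 + $3,662 = $4,805.

$4,805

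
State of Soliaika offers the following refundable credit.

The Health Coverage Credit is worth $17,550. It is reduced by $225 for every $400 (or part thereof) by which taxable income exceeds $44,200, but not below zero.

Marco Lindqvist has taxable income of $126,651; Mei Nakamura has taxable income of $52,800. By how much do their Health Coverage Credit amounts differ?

$12,600

Marco ($126,651): Health Coverage Credit: income exceeds $44,200 by $82,451 → 207 increments × $225 = $46,575 ≥ base, so the credit is $0.
Mei ($52,800): Health Coverage Credit: income exceeds $44,200 by $8,600, which is 22 full-or-partial $400 increments; reduction = 22 × $225 = $4,950, leaving $12,600.
Difference: |$0 − $12,600| = $12,600.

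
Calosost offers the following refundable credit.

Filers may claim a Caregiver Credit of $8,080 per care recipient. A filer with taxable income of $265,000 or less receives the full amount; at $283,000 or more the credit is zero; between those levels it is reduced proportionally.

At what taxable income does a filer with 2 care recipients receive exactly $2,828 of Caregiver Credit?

Full credit = 2 × $8,080 = $16,160.
$2,828 is 2,828/16,160 of the full $16,160, so 13,332/16,160 of the $18,000 range has been used: income = $265,000 + $18,000 × 13,332/16,160 = $279,850.

$279,850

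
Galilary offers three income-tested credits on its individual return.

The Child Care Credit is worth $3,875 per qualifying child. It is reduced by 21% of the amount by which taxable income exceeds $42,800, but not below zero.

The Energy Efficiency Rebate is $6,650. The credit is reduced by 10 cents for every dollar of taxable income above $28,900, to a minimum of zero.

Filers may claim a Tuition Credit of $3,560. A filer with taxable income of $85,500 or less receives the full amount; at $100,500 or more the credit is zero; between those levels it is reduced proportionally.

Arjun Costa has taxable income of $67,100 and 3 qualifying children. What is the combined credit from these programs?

Child Care Credit: base = 3 × $3,875 = $11,625. 21% of the $24,300 excess over $42,800 is $5,103; credit = $11,625 − $5,103 = $6,522.
Energy Efficiency Rebate: 10% of the $38,200 excess over $28,900 is $3,820; credit = $6,650 − $3,820 = $2,830.
Tuition Credit: $67,100 is at or below the $85,500 threshold, so the full $3,560 applies.
Total: $6,522 + $2,830 + $3,560 = $12,912.

$12,912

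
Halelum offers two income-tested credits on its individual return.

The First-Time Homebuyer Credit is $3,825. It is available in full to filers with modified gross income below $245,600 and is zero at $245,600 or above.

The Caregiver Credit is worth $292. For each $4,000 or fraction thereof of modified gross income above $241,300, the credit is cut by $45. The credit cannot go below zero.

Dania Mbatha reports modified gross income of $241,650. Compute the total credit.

$4,072

First-Time Homebuyer Credit: $241,650 is below the $245,600 cutoff, so the full $3,825 applies.
Caregiver Credit: income exceeds $241,300 by $350, which is 1 full-or-partial $4,000 increment; reduction = 1 × $45 = $45, leaving $247.
Total: $3,825 + $247 = $4,072.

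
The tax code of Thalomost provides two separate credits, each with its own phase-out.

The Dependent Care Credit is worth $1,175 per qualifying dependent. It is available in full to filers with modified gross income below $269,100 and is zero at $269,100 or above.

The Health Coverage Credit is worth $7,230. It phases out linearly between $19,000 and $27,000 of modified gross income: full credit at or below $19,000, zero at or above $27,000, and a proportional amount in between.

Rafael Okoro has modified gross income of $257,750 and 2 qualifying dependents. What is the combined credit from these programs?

Dependent Care Credit: base = 2 × $1,175 = $2,350. $257,750 is below the $269,100 cutoff, so the full $2,350 applies.
Health Coverage Credit: $257,750 is at or above $27,000, so the credit is $0.
Total: $2,350 + $0 = $2,350.

$2,350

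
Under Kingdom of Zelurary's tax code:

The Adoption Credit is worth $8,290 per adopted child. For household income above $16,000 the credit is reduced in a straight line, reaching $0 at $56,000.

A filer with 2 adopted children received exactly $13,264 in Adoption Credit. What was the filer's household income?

Full credit = 2 × $8,290 = $16,580.
$13,264 is 13,264/16,580 of the full $16,580, so 3,316/16,580 of the $40,000 range has been used: income = $16,000 + $40,000 × 3,316/16,580 = $24,000.

$24,000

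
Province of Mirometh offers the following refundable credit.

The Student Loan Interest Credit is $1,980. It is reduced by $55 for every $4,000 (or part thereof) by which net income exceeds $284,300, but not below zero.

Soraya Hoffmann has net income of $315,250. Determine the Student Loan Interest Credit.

Student Loan Interest Credit: income exceeds $284,300 by $30,950, which is 8 full-or-partial $4,000 increments; reduction = 8 × $55 = $440, leaving $1,540.

$1,540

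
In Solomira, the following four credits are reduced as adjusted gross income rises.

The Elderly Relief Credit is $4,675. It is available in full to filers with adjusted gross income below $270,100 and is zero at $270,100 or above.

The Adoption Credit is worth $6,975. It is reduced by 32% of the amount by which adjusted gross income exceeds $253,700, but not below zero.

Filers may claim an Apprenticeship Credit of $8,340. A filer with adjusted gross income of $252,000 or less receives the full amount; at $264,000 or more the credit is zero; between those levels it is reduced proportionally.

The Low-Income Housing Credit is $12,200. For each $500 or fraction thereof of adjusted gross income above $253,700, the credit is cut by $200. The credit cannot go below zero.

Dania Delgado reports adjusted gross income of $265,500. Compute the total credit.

Elderly Relief Credit: $265,500 is below the $270,100 cutoff, so the full $4,675 applies.
Adoption Credit: 32% of the $11,800 excess over $253,700 is $3,776; credit = $6,975 − $3,776 = $3,199.
Apprenticeship Credit: $265,500 is at or above $264,000, so the credit is $0.
Low-Income Housing Credit: income exceeds $253,700 by $11,800, which is 24 full-or-partial $500 increments; reduction = 24 × $200 = $4,800, leaving $7,400.
Total: $4,675 + $3,199 + $0 + $7,400 = $15,274.

$15,274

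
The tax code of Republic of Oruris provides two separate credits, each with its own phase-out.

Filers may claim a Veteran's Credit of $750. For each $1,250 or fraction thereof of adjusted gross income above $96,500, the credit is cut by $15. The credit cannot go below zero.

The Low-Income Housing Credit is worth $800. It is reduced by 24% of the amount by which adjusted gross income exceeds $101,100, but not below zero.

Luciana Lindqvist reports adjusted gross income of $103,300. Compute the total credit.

Veteran's Credit: income exceeds $96,500 by $6,800, which is 6 full-or-partial $1,250 increments; reduction = 6 × $15 = $90, leaving $660.
Low-Income Housing Credit: 24% of the $2,200 excess over $101,100 is $528; credit = $800 − $528 = $272.
Total: $660 + $272 = $932.

$932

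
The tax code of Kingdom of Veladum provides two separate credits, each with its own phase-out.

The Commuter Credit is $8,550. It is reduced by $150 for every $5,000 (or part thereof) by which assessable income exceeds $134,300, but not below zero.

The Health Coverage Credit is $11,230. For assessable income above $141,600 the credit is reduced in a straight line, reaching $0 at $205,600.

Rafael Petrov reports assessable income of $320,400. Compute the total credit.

$2,850

Commuter Credit: income exceeds $134,300 by $186,100, which is 38 full-or-partial $5,000 increments; reduction = 38 × $150 = $5,700, leaving $2,850.
Health Coverage Credit: $320,400 is at or above $205,600, so the credit is $0.
Total: $2,850 + $0 = $2,850.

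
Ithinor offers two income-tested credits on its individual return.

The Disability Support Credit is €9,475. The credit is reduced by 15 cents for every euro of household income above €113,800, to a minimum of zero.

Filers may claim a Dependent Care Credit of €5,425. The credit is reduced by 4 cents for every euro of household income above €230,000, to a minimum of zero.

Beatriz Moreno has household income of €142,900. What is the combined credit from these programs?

Disability Support Credit: 15% of the €29,100 excess over €113,800 is €4,365; credit = €9,475 − €4,365 = €5,110.
Dependent Care Credit: €142,900 is at or below the €230,000 threshold, so the full €5,425 applies.
Total: €5,110 + €5,425 = €10,535.

€10,535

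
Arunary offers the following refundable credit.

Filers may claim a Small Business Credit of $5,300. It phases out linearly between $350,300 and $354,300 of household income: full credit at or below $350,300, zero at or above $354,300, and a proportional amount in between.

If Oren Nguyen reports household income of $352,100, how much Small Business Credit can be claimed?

$2,915

Small Business Credit: $352,100 is $1,800 into a $4,000 phase-out range, leaving 2,200/4,000 of the credit: $5,300 × 2,200/4,000 = $2,915.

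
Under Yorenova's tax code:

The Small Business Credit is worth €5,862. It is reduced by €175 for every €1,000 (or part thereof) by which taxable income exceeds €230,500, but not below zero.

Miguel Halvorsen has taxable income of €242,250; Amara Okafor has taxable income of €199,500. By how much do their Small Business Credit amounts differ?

€2,100

Miguel (€242,250): Small Business Credit: income exceeds €230,500 by €11,750, which is 12 full-or-partial €1,000 increments; reduction = 12 × €175 = €2,100, leaving €3,762.
Amara (€199,500): Small Business Credit: €199,500 is at or below the €230,500 threshold, so the full €5,862 applies.
Difference: |€3,762 − €5,862| = €2,100.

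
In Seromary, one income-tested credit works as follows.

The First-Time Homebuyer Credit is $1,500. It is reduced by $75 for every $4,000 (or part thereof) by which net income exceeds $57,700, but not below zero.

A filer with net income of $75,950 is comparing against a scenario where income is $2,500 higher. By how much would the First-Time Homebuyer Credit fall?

$75

At $75,950 — income exceeds $57,700 by $18,250, which is 5 full-or-partial $4,000 increments; reduction = 5 × $75 = $375, leaving $1,125.
At $78,450 — income exceeds $57,700 by $20,750, which is 6 full-or-partial $4,000 increments; reduction = 6 × $75 = $450, leaving $1,050.
Lost: $1,125 − $1,050 = $75.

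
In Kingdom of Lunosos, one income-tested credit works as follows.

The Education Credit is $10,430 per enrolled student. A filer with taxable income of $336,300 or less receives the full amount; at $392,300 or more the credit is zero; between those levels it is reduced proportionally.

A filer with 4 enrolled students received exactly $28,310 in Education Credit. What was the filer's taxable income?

Full credit = 4 × $10,430 = $41,720.
$28,310 is 28,310/41,720 of the full $41,720, so 13,410/41,720 of the $56,000 range has been used: income = $336,300 + $56,000 × 13,410/41,720 = $354,300.

$354,300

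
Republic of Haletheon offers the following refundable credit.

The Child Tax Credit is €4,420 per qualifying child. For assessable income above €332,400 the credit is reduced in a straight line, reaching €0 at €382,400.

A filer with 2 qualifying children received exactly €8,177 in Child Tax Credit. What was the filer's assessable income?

Full credit = 2 × €4,420 = €8,840.
€8,177 is 8,177/8,840 of the full €8,840, so 663/8,840 of the €50,000 range has been used: income = €332,400 + €50,000 × 663/8,840 = €336,150.

€336,150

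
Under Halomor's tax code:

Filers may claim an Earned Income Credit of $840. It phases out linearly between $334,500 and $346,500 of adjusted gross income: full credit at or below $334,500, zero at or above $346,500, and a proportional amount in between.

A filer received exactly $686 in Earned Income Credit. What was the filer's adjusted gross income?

$336,700

$686 is 686/840 of the full $840, so 154/840 of the $12,000 range has been used: income = $334,500 + $12,000 × 154/840 = $336,700.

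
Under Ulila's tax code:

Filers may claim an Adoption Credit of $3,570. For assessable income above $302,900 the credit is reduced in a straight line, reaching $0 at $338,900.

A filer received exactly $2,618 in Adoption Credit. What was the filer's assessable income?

$2,618 is 2,618/3,570 of the full $3,570, so 952/3,570 of the $36,000 range has been used: income = $302,900 + $36,000 × 952/3,570 = $312,500.

$312,500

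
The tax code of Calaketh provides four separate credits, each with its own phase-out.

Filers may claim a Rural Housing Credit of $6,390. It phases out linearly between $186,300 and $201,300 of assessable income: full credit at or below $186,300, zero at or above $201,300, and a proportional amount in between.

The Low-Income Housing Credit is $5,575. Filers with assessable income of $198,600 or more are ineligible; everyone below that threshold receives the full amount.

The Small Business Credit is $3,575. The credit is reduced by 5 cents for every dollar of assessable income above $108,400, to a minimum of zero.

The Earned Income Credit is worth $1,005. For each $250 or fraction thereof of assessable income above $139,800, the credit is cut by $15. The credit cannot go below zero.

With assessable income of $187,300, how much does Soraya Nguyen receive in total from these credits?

Rural Housing Credit: $187,300 is $1,000 into a $15,000 phase-out range, leaving 14,000/15,000 of the credit: $6,390 × 14,000/15,000 = $5,964.
Low-Income Housing Credit: $187,300 is below the $198,600 cutoff, so the full $5,575 applies.
Small Business Credit: 5% of the $78,900 excess over $108,400 is $3,945 ≥ base, so the credit is $0.
Earned Income Credit: income exceeds $139,800 by $47,500 → 190 increments × $15 = $2,850 ≥ base, so the credit is $0.
Total: $5,964 + $5,575 + $0 + $0 = $11,539.

$11,539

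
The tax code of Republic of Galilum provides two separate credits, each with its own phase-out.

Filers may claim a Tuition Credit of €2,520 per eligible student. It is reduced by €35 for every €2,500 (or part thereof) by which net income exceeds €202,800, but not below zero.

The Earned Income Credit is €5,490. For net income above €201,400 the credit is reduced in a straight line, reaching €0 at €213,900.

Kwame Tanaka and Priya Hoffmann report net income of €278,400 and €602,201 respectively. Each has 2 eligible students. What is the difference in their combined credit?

Kwame (€278,400): Tuition Credit: base = 2 × €2,520 = €5,040. income exceeds €202,800 by €75,600, which is 31 full-or-partial €2,500 increments; reduction = 31 × €35 = €1,085, leaving €3,955. Earned Income Credit: €278,400 is at or above €213,900, so the credit is €0. total €3,955 + €0 = €3,955
Priya (€602,201): Tuition Credit: base = 2 × €2,520 = €5,040. income exceeds €202,800 by €399,401 → 160 increments × €35 = €5,600 ≥ base, so the credit is €0. Earned Income Credit: €602,201 is at or above €213,900, so the credit is €0. total €0 + €0 = €0
Difference: |€3,955 − €0| = €3,955.

€3,955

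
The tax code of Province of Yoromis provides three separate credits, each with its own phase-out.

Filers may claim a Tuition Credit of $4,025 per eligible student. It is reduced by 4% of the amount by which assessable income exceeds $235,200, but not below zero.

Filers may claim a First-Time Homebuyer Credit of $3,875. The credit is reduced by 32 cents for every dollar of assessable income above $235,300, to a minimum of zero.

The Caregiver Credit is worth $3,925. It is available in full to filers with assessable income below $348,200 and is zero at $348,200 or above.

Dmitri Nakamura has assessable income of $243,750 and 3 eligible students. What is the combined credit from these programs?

Tuition Credit: base = 3 × $4,025 = $12,075. 4% of the $8,550 excess over $235,200 is $342; credit = $12,075 − $342 = $11,733.
First-Time Homebuyer Credit: 32% of the $8,450 excess over $235,300 is $2,704; credit = $3,875 − $2,704 = $1,171.
Caregiver Credit: $243,750 is below the $348,200 cutoff, so the full $3,925 applies.
Total: $11,733 + $1,171 + $3,925 = $16,829.

$16,829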